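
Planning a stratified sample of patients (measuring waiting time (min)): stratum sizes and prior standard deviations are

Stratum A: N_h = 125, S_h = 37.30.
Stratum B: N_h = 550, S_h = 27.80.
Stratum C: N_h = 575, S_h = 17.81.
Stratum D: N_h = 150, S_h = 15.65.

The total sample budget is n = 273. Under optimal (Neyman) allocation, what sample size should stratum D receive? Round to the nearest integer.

Neyman allocation: n_h = n · N_h S_h / Σ N_i S_i, with n = 273.
  stratum A: N_h·S_h = 125·37.30 = 4662.50
  stratum B: N_h·S_h = 550·27.80 = 15290.00
  stratum C: N_h·S_h = 575·17.81 = 10240.75
  stratum D: N_h·S_h = 150·15.65 = 2347.50
Σ N_h S_h = 32540.75
n for stratum D = 273·2347.50/32540.75 = 19.694 → 20

20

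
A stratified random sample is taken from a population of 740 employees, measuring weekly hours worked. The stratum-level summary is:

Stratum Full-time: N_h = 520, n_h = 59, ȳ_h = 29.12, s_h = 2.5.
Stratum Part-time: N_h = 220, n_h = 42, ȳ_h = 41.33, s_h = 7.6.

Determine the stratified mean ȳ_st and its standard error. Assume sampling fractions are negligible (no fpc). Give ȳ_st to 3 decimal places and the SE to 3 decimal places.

ȳ_st = Σ W_h ȳ_h = (520·29.12 + 220·41.33)/740 = 32.75000
V̂(ȳ_st) = Σ W_h² s_h²/n_h, with W_h = N_h/N and N = 740:
  stratum Full-time: (520/740)²·2.5²/59 = 0.0523084
  stratum Part-time: (220/740)²·7.6²/42 = 0.121551
V̂(ȳ_st) = 0.17386
SE(ȳ_st) = √0.17386 = 0.416965

ȳ_st ≈ 32.750, SE ≈ 0.417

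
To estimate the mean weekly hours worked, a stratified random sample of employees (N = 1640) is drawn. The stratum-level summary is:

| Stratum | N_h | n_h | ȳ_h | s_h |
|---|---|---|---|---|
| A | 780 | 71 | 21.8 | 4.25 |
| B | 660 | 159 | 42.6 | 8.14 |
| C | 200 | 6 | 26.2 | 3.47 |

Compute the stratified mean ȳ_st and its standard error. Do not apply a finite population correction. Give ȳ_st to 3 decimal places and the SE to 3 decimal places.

ȳ_st = Σ W_h ȳ_h = (780·21.8 + 660·42.6 + 200·26.2)/1640 = 30.70732
V̂(ȳ_st) = Σ W_h² s_h²/n_h, with W_h = N_h/N and N = 1640:
  stratum A: (780/1640)²·4.25²/71 = 0.0575468
  stratum B: (660/1640)²·8.14²/159 = 0.0674919
  stratum C: (200/1640)²·3.47²/6 = 0.0298456
V̂(ȳ_st) = 0.154884
SE(ȳ_st) = √0.154884 = 0.393553

ȳ_st ≈ 30.707, SE ≈ 0.394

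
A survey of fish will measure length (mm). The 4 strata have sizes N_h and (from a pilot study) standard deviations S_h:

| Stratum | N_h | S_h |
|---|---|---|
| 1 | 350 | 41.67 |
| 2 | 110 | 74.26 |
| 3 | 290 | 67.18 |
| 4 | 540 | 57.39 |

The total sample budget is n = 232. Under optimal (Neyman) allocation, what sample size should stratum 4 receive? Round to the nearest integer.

98

Neyman allocation: n_h = n · N_h S_h / Σ N_i S_i, with n = 232.
  stratum 1: N_h·S_h = 350·41.67 = 14584.50
  stratum 2: N_h·S_h = 110·74.26 = 8168.60
  stratum 3: N_h·S_h = 290·67.18 = 19482.20
  stratum 4: N_h·S_h = 540·57.39 = 30990.60
Σ N_h S_h = 73225.90
n for stratum 4 = 232·30990.60/73225.90 = 98.187 → 98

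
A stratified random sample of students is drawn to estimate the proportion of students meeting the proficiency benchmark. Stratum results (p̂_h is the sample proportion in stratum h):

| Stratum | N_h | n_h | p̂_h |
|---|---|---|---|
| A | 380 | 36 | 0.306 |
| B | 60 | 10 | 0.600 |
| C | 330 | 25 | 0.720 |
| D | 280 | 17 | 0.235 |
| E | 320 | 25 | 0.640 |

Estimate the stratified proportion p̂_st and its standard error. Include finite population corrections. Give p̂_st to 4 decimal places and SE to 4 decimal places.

p̂_st ≈ 0.4821, SE ≈ 0.0429

N = 1370; stratum weights W_h = N_h/N.
p̂_st = Σ W_h p̂_h = (380·0.306 + 60·0.600 + 330·0.720 + 280·0.235 + 320·0.640)/1370 = 0.48210
V̂(p̂_st) = Σ W_h² (1 − n_h/N_h) p̂_h(1−p̂_h)/(n_h−1):
  stratum A: (380/1370)²·(1 − 36/380)·0.306·0.694/35 = 0.000422585
  stratum B: (60/1370)²·(1 − 10/60)·0.600·0.400/9 = 4.26235e-05
  stratum C: (330/1370)²·(1 − 25/330)·0.720·0.280/24 = 0.000450456
  stratum D: (280/1370)²·(1 − 17/280)·0.235·0.765/16 = 0.000440841
  stratum E: (320/1370)²·(1 − 25/320)·0.640·0.360/24 = 0.000482839
V̂(p̂_st) = 0.00183934; SE = √V̂ = 0.0428876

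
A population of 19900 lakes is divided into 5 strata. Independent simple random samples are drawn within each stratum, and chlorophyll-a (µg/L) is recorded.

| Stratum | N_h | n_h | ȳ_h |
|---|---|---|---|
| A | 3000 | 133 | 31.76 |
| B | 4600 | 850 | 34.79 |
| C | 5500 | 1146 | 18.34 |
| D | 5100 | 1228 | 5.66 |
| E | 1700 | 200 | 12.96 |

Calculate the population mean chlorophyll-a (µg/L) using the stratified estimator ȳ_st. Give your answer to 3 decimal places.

N = Σ N_h = 19900. Stratum weights W_h = N_h/N.
ȳ_st = (3000·31.76 + 4600·34.79 + 5500·18.34 + 5100·5.66 + 1700·12.96) / 19900 = 20.45638

ȳ_st ≈ 20.456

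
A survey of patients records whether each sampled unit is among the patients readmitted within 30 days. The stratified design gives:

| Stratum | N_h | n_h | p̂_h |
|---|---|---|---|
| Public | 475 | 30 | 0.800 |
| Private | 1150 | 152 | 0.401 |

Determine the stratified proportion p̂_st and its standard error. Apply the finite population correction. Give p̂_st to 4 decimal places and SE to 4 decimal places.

p̂_st ≈ 0.5176, SE ≈ 0.0337

N = 1625; stratum weights W_h = N_h/N.
p̂_st = Σ W_h p̂_h = (475·0.800 + 1150·0.401)/1625 = 0.51763
V̂(p̂_st) = Σ W_h² (1 − n_h/N_h) p̂_h(1−p̂_h)/(n_h−1):
  stratum Public: (475/1625)²·(1 − 30/475)·0.800·0.200/29 = 0.00044164
  stratum Private: (1150/1625)²·(1 − 152/1150)·0.401·0.599/151 = 0.000691379
V̂(p̂_st) = 0.00113302; SE = √V̂ = 0.0336603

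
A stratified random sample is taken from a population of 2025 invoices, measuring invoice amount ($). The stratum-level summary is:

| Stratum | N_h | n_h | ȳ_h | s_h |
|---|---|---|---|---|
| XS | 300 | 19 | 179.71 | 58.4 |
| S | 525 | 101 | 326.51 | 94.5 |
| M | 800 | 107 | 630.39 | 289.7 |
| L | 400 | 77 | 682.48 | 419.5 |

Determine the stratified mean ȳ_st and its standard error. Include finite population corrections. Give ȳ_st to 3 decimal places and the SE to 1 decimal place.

ȳ_st = Σ W_h ȳ_h = (300·179.71 + 525·326.51 + 800·630.39 + 400·682.48)/2025 = 495.12827
V̂(ȳ_st) = Σ W_h² (1 − n_h/N_h) s_h²/n_h, with W_h = N_h/N and N = 2025:
  stratum XS: (300/2025)²·(1 − 19/300)·58.4²/19 = 3.6902
  stratum S: (525/2025)²·(1 − 101/525)·94.5²/101 = 4.79974
  stratum M: (800/2025)²·(1 − 107/800)·289.7²/107 = 106.044
  stratum L: (400/2025)²·(1 − 77/400)·419.5²/77 = 72.0088
V̂(ȳ_st) = 186.543
SE(ȳ_st) = √186.543 = 13.6581

ȳ_st ≈ 495.128, SE ≈ 13.7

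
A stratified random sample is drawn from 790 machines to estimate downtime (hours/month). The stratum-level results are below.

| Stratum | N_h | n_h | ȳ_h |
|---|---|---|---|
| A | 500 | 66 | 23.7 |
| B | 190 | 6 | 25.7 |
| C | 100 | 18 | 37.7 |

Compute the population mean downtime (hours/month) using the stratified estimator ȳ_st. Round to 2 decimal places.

ȳ_st ≈ 25.95

N = Σ N_h = 790. Stratum weights W_h = N_h/N.
ȳ_st = (500·23.7 + 190·25.7 + 100·37.7) / 790 = 25.9532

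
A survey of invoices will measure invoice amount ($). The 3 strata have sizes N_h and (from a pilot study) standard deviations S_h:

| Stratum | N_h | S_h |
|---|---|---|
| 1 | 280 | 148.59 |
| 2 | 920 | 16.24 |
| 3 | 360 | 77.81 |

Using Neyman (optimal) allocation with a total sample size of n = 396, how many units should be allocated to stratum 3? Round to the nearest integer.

131

Neyman allocation: n_h = n · N_h S_h / Σ N_i S_i, with n = 396.
  stratum 1: N_h·S_h = 280·148.59 = 41605.20
  stratum 2: N_h·S_h = 920·16.24 = 14940.80
  stratum 3: N_h·S_h = 360·77.81 = 28011.60
Σ N_h S_h = 84557.60
n for stratum 3 = 396·28011.60/84557.60 = 131.184 → 131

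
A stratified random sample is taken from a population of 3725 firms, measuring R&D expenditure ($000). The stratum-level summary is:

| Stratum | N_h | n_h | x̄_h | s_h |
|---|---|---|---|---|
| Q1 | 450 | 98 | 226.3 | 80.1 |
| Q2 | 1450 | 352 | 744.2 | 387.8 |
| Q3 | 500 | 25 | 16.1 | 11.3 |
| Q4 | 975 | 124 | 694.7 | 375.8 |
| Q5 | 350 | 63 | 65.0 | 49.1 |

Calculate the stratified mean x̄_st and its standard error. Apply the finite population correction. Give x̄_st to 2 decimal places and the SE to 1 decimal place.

x̄_st = Σ W_h x̄_h = (450·226.3 + 1450·744.2 + 500·16.1 + 975·694.7 + 350·65.0)/3725 = 507.12953
V̂(x̄_st) = Σ W_h² (1 − n_h/N_h) s_h²/n_h, with W_h = N_h/N and N = 3725:
  stratum Q1: (450/3725)²·(1 − 98/450)·80.1²/98 = 0.74738
  stratum Q2: (1450/3725)²·(1 − 352/1450)·387.8²/352 = 49.022
  stratum Q3: (500/3725)²·(1 − 25/500)·11.3²/25 = 0.0874234
  stratum Q4: (975/3725)²·(1 − 124/975)·375.8²/124 = 68.1041
  stratum Q5: (350/3725)²·(1 − 63/350)·49.1²/63 = 0.277026
V̂(x̄_st) = 118.238
SE(x̄_st) = √118.238 = 10.8737

x̄_st ≈ 507.13, SE ≈ 10.9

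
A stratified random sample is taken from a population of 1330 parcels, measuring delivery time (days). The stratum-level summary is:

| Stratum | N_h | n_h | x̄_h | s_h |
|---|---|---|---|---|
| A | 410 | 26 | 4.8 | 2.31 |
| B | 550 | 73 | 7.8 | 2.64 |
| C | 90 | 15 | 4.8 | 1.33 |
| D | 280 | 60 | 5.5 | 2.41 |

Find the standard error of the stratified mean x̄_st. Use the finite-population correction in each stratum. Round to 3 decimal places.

V̂(x̄_st) = Σ W_h² (1 − n_h/N_h) s_h²/n_h, with W_h = N_h/N and N = 1330:
  stratum A: (410/1330)²·(1 − 26/410)·2.31²/26 = 0.0182668
  stratum B: (550/1330)²·(1 − 73/550)·2.64²/73 = 0.01416
  stratum C: (90/1330)²·(1 − 15/90)·1.33²/15 = 0.00045
  stratum D: (280/1330)²·(1 − 60/280)·2.41²/60 = 0.00337101
V̂(x̄_st) = 0.0362478
SE(x̄_st) = √0.0362478 = 0.190389

SE(x̄_st) ≈ 0.190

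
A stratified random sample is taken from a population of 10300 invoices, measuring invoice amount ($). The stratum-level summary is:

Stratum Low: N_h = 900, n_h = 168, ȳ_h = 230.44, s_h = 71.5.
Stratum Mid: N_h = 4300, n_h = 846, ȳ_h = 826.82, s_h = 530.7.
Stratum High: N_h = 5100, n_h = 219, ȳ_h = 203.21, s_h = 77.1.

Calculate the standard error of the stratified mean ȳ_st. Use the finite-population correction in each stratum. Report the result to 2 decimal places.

SE(ȳ_st) ≈ 7.29

V̂(ȳ_st) = Σ W_h² (1 − n_h/N_h) s_h²/n_h, with W_h = N_h/N and N = 10300:
  stratum Low: (900/10300)²·(1 − 168/900)·71.5²/168 = 0.188965
  stratum Mid: (4300/10300)²·(1 − 846/4300)·530.7²/846 = 46.6062
  stratum High: (5100/10300)²·(1 − 219/5100)·77.1²/219 = 6.36897
V̂(ȳ_st) = 53.1642
SE(ȳ_st) = √53.1642 = 7.29138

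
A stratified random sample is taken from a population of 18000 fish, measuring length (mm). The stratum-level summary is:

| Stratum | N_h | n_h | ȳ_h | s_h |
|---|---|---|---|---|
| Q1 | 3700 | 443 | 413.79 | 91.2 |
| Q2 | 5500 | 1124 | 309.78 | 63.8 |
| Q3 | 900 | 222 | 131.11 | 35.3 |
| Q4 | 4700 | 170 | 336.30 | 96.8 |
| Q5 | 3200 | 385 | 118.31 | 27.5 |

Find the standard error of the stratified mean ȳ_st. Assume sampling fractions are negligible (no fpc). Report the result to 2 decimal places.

V̂(ȳ_st) = Σ W_h² s_h²/n_h, with W_h = N_h/N and N = 18000:
  stratum Q1: (3700/18000)²·91.2²/443 = 0.793313
  stratum Q2: (5500/18000)²·63.8²/1124 = 0.338108
  stratum Q3: (900/18000)²·35.3²/222 = 0.0140325
  stratum Q4: (4700/18000)²·96.8²/170 = 3.75796
  stratum Q5: (3200/18000)²·27.5²/385 = 0.0620811
V̂(ȳ_st) = 4.9655
SE(ȳ_st) = √4.9655 = 2.22834

SE(ȳ_st) ≈ 2.23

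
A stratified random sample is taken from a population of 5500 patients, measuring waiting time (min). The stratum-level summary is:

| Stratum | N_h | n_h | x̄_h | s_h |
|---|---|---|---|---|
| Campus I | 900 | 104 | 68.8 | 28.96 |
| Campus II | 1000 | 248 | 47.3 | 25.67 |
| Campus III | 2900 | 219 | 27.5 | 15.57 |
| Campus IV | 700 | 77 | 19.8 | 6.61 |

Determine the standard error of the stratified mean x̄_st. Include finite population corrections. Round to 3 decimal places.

V̂(x̄_st) = Σ W_h² (1 − n_h/N_h) s_h²/n_h, with W_h = N_h/N and N = 5500:
  stratum Campus I: (900/5500)²·(1 − 104/900)·28.96²/104 = 0.190983
  stratum Campus II: (1000/5500)²·(1 − 248/1000)·25.67²/248 = 0.066053
  stratum Campus III: (2900/5500)²·(1 − 219/2900)·15.57²/219 = 0.284513
  stratum Campus IV: (700/5500)²·(1 − 77/700)·6.61²/77 = 0.00818037
V̂(x̄_st) = 0.549729
SE(x̄_st) = √0.549729 = 0.741437

SE(x̄_st) ≈ 0.741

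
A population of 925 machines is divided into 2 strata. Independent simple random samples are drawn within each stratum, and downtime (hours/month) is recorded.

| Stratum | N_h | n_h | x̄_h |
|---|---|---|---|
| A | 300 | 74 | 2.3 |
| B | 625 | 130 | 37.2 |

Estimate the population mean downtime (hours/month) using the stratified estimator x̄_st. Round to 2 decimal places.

N = Σ N_h = 925. Stratum weights W_h = N_h/N.
x̄_st = (300·2.3 + 625·37.2) / 925 = 25.8811

x̄_st ≈ 25.88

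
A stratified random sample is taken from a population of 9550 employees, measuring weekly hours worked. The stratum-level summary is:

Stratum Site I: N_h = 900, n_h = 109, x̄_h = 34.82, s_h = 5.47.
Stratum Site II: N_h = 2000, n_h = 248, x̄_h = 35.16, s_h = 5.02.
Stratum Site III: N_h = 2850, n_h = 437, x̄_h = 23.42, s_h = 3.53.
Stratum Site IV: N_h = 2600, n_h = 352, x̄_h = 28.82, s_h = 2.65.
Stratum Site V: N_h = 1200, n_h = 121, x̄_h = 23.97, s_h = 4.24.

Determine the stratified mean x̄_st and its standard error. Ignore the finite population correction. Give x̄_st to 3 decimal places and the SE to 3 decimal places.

x̄_st = Σ W_h x̄_h = (900·34.82 + 2000·35.16 + 2850·23.42 + 2600·28.82 + 1200·23.97)/9550 = 28.49225
V̂(x̄_st) = Σ W_h² s_h²/n_h, with W_h = N_h/N and N = 9550:
  stratum Site I: (900/9550)²·5.47²/109 = 0.00243796
  stratum Site II: (2000/9550)²·5.02²/248 = 0.00445665
  stratum Site III: (2850/9550)²·3.53²/437 = 0.00253952
  stratum Site IV: (2600/9550)²·2.65²/352 = 0.00147873
  stratum Site V: (1200/9550)²·4.24²/121 = 0.00234586
V̂(x̄_st) = 0.0132587
SE(x̄_st) = √0.0132587 = 0.115147

x̄_st ≈ 28.492, SE ≈ 0.115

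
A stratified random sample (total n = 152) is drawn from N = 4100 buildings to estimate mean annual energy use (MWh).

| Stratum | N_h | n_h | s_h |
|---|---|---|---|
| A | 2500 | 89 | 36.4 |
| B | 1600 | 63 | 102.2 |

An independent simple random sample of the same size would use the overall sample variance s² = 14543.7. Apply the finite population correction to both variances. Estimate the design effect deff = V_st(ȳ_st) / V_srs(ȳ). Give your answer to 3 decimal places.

V̂(ȳ_st) = Σ W_h² (1 − n_h/N_h) s_h²/n_h, with W_h = N_h/N and N = 4100:
  stratum A: (2500/4100)²·(1 − 89/2500)·36.4²/89 = 5.33805
  stratum B: (1600/4100)²·(1 − 63/1600)·102.2²/63 = 24.2542
V_st = 29.5923
V_srs = (1 − 152/4100)·14543.7/152 = 92.135
deff = V_st / V_srs = 29.5923/92.135 = 0.3212

deff ≈ 0.321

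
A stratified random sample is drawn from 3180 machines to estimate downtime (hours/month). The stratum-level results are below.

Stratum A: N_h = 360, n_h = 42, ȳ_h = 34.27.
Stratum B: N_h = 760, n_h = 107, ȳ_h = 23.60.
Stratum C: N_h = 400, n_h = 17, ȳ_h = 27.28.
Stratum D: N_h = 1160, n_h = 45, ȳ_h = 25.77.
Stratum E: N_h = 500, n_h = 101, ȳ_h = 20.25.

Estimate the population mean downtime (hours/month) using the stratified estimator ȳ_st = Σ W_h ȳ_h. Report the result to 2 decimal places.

N = Σ N_h = 3180. Stratum weights W_h = N_h/N.
ȳ_st = (360·34.27 + 760·23.60 + 400·27.28 + 1160·25.77 + 500·20.25) / 3180 = 25.5357

ȳ_st ≈ 25.54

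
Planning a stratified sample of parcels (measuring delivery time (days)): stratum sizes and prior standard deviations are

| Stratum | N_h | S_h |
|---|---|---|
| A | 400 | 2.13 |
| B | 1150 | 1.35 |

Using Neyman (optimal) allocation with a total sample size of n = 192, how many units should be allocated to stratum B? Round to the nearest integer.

124

Neyman allocation: n_h = n · N_h S_h / Σ N_i S_i, with n = 192.
  stratum A: N_h·S_h = 400·2.13 = 852.00
  stratum B: N_h·S_h = 1150·1.35 = 1552.50
Σ N_h S_h = 2404.50
n for stratum B = 192·1552.50/2404.50 = 123.968 → 124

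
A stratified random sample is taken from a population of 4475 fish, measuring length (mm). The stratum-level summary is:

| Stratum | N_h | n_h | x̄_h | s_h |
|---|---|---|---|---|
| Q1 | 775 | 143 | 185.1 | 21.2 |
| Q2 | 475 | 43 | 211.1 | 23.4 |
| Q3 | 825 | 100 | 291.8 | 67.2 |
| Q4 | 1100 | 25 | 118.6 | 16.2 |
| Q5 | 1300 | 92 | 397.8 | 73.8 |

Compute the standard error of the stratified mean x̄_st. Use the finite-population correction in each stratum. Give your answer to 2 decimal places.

SE(x̄_st) ≈ 2.61

V̂(x̄_st) = Σ W_h² (1 − n_h/N_h) s_h²/n_h, with W_h = N_h/N and N = 4475:
  stratum Q1: (775/4475)²·(1 − 143/775)·21.2²/143 = 0.076872
  stratum Q2: (475/4475)²·(1 − 43/475)·23.4²/43 = 0.130483
  stratum Q3: (825/4475)²·(1 − 100/825)·67.2²/100 = 1.34879
  stratum Q4: (1100/4475)²·(1 − 25/1100)·16.2²/25 = 0.619876
  stratum Q5: (1300/4475)²·(1 − 92/1300)·73.8²/92 = 4.64247
V̂(x̄_st) = 6.81849
SE(x̄_st) = √6.81849 = 2.61122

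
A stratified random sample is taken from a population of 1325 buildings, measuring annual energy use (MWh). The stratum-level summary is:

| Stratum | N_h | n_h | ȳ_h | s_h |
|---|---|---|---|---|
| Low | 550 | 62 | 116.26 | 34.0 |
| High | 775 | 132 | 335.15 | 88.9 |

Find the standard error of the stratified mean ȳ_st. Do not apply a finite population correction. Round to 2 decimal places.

V̂(ȳ_st) = Σ W_h² s_h²/n_h, with W_h = N_h/N and N = 1325:
  stratum Low: (550/1325)²·34.0²/62 = 3.21262
  stratum High: (775/1325)²·88.9²/132 = 20.4834
V̂(ȳ_st) = 23.696
SE(ȳ_st) = √23.696 = 4.86785

SE(ȳ_st) ≈ 4.87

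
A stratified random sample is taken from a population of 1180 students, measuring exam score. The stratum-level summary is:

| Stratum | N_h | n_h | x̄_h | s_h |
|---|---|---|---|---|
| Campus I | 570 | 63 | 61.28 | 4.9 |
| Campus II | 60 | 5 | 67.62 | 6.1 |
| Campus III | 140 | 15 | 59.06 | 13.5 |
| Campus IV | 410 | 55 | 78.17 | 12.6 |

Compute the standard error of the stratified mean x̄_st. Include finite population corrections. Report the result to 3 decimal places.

SE(x̄_st) ≈ 0.742

V̂(x̄_st) = Σ W_h² (1 − n_h/N_h) s_h²/n_h, with W_h = N_h/N and N = 1180:
  stratum Campus I: (570/1180)²·(1 − 63/570)·4.9²/63 = 0.0790989
  stratum Campus II: (60/1180)²·(1 − 5/60)·6.1²/5 = 0.0176376
  stratum Campus III: (140/1180)²·(1 − 15/140)·13.5²/15 = 0.152704
  stratum Campus IV: (410/1180)²·(1 − 55/410)·12.6²/55 = 0.301736
V̂(x̄_st) = 0.551176
SE(x̄_st) = √0.551176 = 0.742412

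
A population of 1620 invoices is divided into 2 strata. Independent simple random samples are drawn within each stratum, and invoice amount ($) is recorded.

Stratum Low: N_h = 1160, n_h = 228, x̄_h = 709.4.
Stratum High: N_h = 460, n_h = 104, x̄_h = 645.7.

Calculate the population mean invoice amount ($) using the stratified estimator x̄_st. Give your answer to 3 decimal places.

x̄_st ≈ 691.312

N = Σ N_h = 1620. Stratum weights W_h = N_h/N.
x̄_st = (1160·709.4 + 460·645.7) / 1620 = 691.31235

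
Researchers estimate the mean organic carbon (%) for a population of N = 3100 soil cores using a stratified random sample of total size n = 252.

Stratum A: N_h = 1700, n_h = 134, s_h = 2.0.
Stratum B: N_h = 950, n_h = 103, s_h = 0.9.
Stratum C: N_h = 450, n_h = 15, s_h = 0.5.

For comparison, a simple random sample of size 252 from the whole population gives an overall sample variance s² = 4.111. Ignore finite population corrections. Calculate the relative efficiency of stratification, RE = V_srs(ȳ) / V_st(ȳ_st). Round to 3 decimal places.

V̂(ȳ_st) = Σ W_h² s_h²/n_h, with W_h = N_h/N and N = 3100:
  stratum A: (1700/3100)²·2.0²/134 = 0.00897697
  stratum B: (950/3100)²·0.9²/103 = 0.000738536
  stratum C: (450/3100)²·0.5²/15 = 0.000351197
V_st = 0.0100667
V_srs = s²/n = 4.111/252 = 0.0163135
Relative efficiency = V_srs / V_st = 0.0163135/0.0100667 = 1.6205

RE ≈ 1.621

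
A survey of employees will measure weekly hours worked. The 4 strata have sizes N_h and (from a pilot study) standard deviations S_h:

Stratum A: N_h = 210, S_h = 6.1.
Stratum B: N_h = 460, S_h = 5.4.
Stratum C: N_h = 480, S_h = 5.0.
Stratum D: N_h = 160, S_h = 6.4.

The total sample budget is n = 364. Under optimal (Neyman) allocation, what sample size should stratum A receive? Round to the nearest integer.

Neyman allocation: n_h = n · N_h S_h / Σ N_i S_i, with n = 364.
  stratum A: N_h·S_h = 210·6.1 = 1281.00
  stratum B: N_h·S_h = 460·5.4 = 2484.00
  stratum C: N_h·S_h = 480·5.0 = 2400.00
  stratum D: N_h·S_h = 160·6.4 = 1024.00
Σ N_h S_h = 7189.00
n for stratum A = 364·1281.00/7189.00 = 64.861 → 65

65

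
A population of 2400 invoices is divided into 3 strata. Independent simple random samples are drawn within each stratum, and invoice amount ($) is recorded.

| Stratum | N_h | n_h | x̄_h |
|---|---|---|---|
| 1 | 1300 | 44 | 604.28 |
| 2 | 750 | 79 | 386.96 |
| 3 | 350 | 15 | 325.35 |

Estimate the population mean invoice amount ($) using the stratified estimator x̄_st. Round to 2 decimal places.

x̄_st ≈ 495.69

N = Σ N_h = 2400. Stratum weights W_h = N_h/N.
x̄_st = (1300·604.28 + 750·386.96 + 350·325.35) / 2400 = 495.6902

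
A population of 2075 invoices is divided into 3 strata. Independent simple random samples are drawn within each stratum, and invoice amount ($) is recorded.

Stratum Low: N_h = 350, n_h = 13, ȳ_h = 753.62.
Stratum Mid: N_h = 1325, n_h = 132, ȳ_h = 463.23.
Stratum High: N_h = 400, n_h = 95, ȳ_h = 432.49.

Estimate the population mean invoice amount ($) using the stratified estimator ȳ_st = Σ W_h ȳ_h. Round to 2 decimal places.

N = Σ N_h = 2075. Stratum weights W_h = N_h/N.
ȳ_st = (350·753.62 + 1325·463.23 + 400·432.49) / 2075 = 506.2857

ȳ_st ≈ 506.29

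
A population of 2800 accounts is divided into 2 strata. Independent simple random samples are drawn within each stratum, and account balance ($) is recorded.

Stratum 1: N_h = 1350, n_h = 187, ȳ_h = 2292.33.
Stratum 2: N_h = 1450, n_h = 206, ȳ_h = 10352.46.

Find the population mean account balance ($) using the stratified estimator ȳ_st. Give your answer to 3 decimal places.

ȳ_st ≈ 6466.326

N = Σ N_h = 2800. Stratum weights W_h = N_h/N.
ȳ_st = (1350·2292.33 + 1450·10352.46) / 2800 = 6466.32589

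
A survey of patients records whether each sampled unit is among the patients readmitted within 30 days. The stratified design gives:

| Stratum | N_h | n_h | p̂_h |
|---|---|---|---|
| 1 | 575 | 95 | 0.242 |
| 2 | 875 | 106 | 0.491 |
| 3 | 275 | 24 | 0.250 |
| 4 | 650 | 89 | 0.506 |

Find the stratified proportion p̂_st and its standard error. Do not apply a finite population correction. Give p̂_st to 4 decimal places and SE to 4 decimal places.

N = 2375; stratum weights W_h = N_h/N.
p̂_st = Σ W_h p̂_h = (575·0.242 + 875·0.491 + 275·0.250 + 650·0.506)/2375 = 0.40692
V̂(p̂_st) = Σ W_h² p̂_h(1−p̂_h)/(n_h−1):
  stratum 1: (575/2375)²·0.242·0.758/94 = 0.000114384
  stratum 2: (875/2375)²·0.491·0.509/105 = 0.000323072
  stratum 3: (275/2375)²·0.250·0.750/23 = 0.000109298
  stratum 4: (650/2375)²·0.506·0.494/88 = 0.000212762
V̂(p̂_st) = 0.000759516; SE = √V̂ = 0.0275593

p̂_st ≈ 0.4069, SE ≈ 0.0276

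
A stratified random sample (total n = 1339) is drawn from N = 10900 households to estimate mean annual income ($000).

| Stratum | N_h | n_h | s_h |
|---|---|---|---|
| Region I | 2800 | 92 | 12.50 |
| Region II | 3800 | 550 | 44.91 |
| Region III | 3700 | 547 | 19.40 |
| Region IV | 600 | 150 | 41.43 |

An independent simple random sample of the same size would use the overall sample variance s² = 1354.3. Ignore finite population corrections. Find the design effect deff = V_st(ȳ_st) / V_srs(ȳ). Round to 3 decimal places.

deff ≈ 0.664

V̂(ȳ_st) = Σ W_h² s_h²/n_h, with W_h = N_h/N and N = 10900:
  stratum Region I: (2800/10900)²·12.50²/92 = 0.112072
  stratum Region II: (3800/10900)²·44.91²/550 = 0.445695
  stratum Region III: (3700/10900)²·19.40²/547 = 0.0792805
  stratum Region IV: (600/10900)²·41.43²/150 = 0.0346727
V_st = 0.67172
V_srs = s²/n = 1354.3/1339 = 1.01143
deff = V_st / V_srs = 0.67172/1.01143 = 0.6641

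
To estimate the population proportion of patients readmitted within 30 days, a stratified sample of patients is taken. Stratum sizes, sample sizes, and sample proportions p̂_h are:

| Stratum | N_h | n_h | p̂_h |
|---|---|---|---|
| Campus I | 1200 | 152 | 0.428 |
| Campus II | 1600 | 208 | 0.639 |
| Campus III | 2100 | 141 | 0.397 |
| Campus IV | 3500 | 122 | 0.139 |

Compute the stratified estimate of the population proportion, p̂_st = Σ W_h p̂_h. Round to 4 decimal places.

N = 8400; stratum weights W_h = N_h/N.
p̂_st = Σ W_h p̂_h = (1200·0.428 + 1600·0.639 + 2100·0.397 + 3500·0.139)/8400 = 0.34002

p̂_st ≈ 0.3400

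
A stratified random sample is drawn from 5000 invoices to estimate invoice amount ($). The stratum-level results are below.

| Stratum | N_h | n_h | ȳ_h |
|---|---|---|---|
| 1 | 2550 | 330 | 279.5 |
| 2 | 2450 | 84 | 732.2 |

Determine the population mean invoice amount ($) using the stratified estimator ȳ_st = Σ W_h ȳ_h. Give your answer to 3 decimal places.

N = Σ N_h = 5000. Stratum weights W_h = N_h/N.
ȳ_st = (2550·279.5 + 2450·732.2) / 5000 = 501.32300

ȳ_st ≈ 501.323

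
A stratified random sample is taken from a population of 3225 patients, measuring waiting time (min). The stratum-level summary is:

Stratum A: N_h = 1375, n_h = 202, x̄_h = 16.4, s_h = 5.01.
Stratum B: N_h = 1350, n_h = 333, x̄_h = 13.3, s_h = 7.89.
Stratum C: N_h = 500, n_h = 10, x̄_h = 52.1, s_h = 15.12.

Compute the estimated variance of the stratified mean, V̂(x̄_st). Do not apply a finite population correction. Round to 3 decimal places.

V̂(x̄_st) = Σ W_h² s_h²/n_h, with W_h = N_h/N and N = 3225:
  stratum A: (1375/3225)²·5.01²/202 = 0.0225876
  stratum B: (1350/3225)²·7.89²/333 = 0.032758
  stratum C: (500/3225)²·15.12²/10 = 0.549521
V̂(x̄_st) = 0.604866

V̂(x̄_st) ≈ 0.605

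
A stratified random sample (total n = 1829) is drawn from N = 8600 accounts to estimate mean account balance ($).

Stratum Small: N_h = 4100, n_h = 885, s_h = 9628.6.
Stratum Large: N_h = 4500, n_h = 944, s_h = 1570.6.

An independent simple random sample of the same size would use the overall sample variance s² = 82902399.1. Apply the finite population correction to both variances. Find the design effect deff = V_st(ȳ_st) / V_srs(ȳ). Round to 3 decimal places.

deff ≈ 0.539

V̂(ȳ_st) = Σ W_h² (1 − n_h/N_h) s_h²/n_h, with W_h = N_h/N and N = 8600:
  stratum Small: (4100/8600)²·(1 − 885/4100)·9628.6²/885 = 18670.3
  stratum Large: (4500/8600)²·(1 − 944/4500)·1570.6²/944 = 565.375
V_st = 19235.7
V_srs = (1 − 1829/8600)·82902399.1/1829 = 35686.8
deff = V_st / V_srs = 19235.7/35686.8 = 0.5390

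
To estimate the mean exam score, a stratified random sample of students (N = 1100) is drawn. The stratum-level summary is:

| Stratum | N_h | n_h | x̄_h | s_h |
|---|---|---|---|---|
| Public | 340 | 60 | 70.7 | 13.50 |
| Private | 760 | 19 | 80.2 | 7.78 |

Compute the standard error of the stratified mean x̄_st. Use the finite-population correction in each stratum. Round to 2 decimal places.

SE(x̄_st) ≈ 1.31

V̂(x̄_st) = Σ W_h² (1 − n_h/N_h) s_h²/n_h, with W_h = N_h/N and N = 1100:
  stratum Public: (340/1100)²·(1 − 60/340)·13.50²/60 = 0.238983
  stratum Private: (760/1100)²·(1 − 19/760)·7.78²/19 = 1.4827
V̂(x̄_st) = 1.72168
SE(x̄_st) = √1.72168 = 1.31213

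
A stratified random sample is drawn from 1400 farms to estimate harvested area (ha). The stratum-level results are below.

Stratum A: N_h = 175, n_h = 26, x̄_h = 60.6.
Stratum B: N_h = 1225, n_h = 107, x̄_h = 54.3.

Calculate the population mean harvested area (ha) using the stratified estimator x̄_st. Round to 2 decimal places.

N = Σ N_h = 1400. Stratum weights W_h = N_h/N.
x̄_st = (175·60.6 + 1225·54.3) / 1400 = 55.0875

x̄_st ≈ 55.09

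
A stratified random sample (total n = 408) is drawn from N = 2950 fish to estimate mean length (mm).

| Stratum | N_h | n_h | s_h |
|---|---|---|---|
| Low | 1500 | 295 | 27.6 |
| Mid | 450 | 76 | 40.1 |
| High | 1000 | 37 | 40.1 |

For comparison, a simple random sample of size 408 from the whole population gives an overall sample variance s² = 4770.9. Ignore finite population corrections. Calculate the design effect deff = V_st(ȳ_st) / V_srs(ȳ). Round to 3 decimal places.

deff ≈ 0.526

V̂(ȳ_st) = Σ W_h² s_h²/n_h, with W_h = N_h/N and N = 2950:
  stratum Low: (1500/2950)²·27.6²/295 = 0.667628
  stratum Mid: (450/2950)²·40.1²/76 = 0.49233
  stratum High: (1000/2950)²·40.1²/37 = 4.99394
V_st = 6.15389
V_srs = s²/n = 4770.9/408 = 11.6934
deff = V_st / V_srs = 6.15389/11.6934 = 0.5263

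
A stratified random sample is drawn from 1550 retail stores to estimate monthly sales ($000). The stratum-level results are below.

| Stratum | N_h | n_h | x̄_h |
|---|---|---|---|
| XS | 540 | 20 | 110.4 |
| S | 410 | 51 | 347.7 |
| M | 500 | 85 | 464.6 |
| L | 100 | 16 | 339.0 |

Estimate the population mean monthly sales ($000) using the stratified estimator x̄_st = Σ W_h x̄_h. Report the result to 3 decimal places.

N = Σ N_h = 1550. Stratum weights W_h = N_h/N.
x̄_st = (540·110.4 + 410·347.7 + 500·464.6 + 100·339.0) / 1550 = 302.17613

x̄_st ≈ 302.176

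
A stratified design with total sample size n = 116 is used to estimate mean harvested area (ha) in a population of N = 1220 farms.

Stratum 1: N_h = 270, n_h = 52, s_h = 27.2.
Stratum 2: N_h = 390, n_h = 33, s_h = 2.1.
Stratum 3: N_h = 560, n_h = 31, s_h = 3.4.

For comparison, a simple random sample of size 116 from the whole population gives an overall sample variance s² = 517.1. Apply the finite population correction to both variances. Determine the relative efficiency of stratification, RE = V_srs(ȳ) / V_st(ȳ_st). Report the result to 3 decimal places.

RE ≈ 6.212

V̂(ȳ_st) = Σ W_h² (1 − n_h/N_h) s_h²/n_h, with W_h = N_h/N and N = 1220:
  stratum 1: (270/1220)²·(1 − 52/270)·27.2²/52 = 0.562646
  stratum 2: (390/1220)²·(1 − 33/390)·2.1²/33 = 0.0125008
  stratum 3: (560/1220)²·(1 − 31/560)·3.4²/31 = 0.0742199
V_st = 0.649366
V_srs = (1 − 116/1220)·517.1/116 = 4.03391
Relative efficiency = V_srs / V_st = 4.03391/0.649366 = 6.2121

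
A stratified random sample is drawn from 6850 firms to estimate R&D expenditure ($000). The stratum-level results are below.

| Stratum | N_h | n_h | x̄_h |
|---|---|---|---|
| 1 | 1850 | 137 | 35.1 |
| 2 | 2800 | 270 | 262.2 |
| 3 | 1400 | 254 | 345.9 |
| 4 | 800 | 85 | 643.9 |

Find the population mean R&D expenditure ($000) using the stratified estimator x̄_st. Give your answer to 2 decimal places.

N = Σ N_h = 6850. Stratum weights W_h = N_h/N.
x̄_st = (1850·35.1 + 2800·262.2 + 1400·345.9 + 800·643.9) / 6850 = 262.5511

x̄_st ≈ 262.55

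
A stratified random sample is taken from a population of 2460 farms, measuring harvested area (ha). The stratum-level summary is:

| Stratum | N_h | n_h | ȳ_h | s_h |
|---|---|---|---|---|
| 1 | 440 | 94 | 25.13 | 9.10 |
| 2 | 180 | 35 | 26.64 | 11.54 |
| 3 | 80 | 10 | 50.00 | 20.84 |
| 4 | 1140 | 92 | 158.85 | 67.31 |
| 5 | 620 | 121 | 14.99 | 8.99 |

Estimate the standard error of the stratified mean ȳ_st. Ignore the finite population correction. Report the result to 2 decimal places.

V̂(ȳ_st) = Σ W_h² s_h²/n_h, with W_h = N_h/N and N = 2460:
  stratum 1: (440/2460)²·9.10²/94 = 0.0281832
  stratum 2: (180/2460)²·11.54²/35 = 0.0203713
  stratum 3: (80/2460)²·20.84²/10 = 0.0459309
  stratum 4: (1140/2460)²·67.31²/92 = 10.5757
  stratum 5: (620/2460)²·8.99²/121 = 0.0424275
V̂(ȳ_st) = 10.7127
SE(ȳ_st) = √10.7127 = 3.27302

SE(ȳ_st) ≈ 3.27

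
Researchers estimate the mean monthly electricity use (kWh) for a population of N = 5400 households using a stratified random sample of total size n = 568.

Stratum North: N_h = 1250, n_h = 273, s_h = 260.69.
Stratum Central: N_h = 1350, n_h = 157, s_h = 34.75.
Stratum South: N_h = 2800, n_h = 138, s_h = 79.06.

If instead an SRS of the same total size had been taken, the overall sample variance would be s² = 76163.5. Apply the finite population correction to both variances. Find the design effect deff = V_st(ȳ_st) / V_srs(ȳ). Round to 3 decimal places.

deff ≈ 0.187

V̂(ȳ_st) = Σ W_h² (1 − n_h/N_h) s_h²/n_h, with W_h = N_h/N and N = 5400:
  stratum North: (1250/5400)²·(1 − 273/1250)·260.69²/273 = 10.4257
  stratum Central: (1350/5400)²·(1 − 157/1350)·34.75²/157 = 0.424812
  stratum South: (2800/5400)²·(1 − 138/2800)·79.06²/138 = 11.5775
V_st = 22.4279
V_srs = (1 − 568/5400)·76163.5/568 = 119.986
deff = V_st / V_srs = 22.4279/119.986 = 0.1869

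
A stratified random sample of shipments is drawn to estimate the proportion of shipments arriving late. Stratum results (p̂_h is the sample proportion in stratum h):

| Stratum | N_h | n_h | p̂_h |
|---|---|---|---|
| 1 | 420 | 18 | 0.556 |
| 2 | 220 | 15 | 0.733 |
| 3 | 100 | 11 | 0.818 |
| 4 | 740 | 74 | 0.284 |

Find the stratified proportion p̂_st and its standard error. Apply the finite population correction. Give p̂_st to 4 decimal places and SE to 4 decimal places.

p̂_st ≈ 0.4640, SE ≈ 0.0458

N = 1480; stratum weights W_h = N_h/N.
p̂_st = Σ W_h p̂_h = (420·0.556 + 220·0.733 + 100·0.818 + 740·0.284)/1480 = 0.46401
V̂(p̂_st) = Σ W_h² (1 − n_h/N_h) p̂_h(1−p̂_h)/(n_h−1):
  stratum 1: (420/1480)²·(1 − 18/420)·0.556·0.444/17 = 0.00111934
  stratum 2: (220/1480)²·(1 − 15/220)·0.733·0.267/14 = 0.000287833
  stratum 3: (100/1480)²·(1 − 11/100)·0.818·0.182/10 = 6.04911e-05
  stratum 4: (740/1480)²·(1 − 74/740)·0.284·0.716/73 = 0.000626745
V̂(p̂_st) = 0.00209441; SE = √V̂ = 0.0457647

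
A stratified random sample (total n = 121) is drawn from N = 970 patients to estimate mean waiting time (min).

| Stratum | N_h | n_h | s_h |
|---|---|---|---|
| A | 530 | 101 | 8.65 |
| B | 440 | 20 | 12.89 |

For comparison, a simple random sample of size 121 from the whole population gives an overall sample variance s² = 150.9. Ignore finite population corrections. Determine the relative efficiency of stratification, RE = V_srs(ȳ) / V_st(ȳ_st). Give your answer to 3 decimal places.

RE ≈ 0.646

V̂(ȳ_st) = Σ W_h² s_h²/n_h, with W_h = N_h/N and N = 970:
  stratum A: (530/970)²·8.65²/101 = 0.221166
  stratum B: (440/970)²·12.89²/20 = 1.70938
V_st = 1.93054
V_srs = s²/n = 150.9/121 = 1.24711
Relative efficiency = V_srs / V_st = 1.24711/1.93054 = 0.6460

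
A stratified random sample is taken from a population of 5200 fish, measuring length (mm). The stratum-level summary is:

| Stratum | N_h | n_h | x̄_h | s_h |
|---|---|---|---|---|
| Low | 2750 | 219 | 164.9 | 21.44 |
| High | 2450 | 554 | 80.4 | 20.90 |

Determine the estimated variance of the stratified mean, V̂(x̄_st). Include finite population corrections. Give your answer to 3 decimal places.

V̂(x̄_st) ≈ 0.676

V̂(x̄_st) = Σ W_h² (1 − n_h/N_h) s_h²/n_h, with W_h = N_h/N and N = 5200:
  stratum Low: (2750/5200)²·(1 − 219/2750)·21.44²/219 = 0.540286
  stratum High: (2450/5200)²·(1 − 554/2450)·20.90²/554 = 0.13545
V̂(x̄_st) = 0.675736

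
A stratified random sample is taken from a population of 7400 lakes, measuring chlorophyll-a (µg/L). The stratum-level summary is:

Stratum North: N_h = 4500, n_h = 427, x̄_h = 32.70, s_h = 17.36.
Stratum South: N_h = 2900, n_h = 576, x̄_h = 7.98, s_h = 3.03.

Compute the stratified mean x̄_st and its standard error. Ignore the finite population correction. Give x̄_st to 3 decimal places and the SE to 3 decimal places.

x̄_st ≈ 23.012, SE ≈ 0.513

x̄_st = Σ W_h x̄_h = (4500·32.70 + 2900·7.98)/7400 = 23.01243
V̂(x̄_st) = Σ W_h² s_h²/n_h, with W_h = N_h/N and N = 7400:
  stratum North: (4500/7400)²·17.36²/427 = 0.260996
  stratum South: (2900/7400)²·3.03²/576 = 0.00244791
V̂(x̄_st) = 0.263443
SE(x̄_st) = √0.263443 = 0.513267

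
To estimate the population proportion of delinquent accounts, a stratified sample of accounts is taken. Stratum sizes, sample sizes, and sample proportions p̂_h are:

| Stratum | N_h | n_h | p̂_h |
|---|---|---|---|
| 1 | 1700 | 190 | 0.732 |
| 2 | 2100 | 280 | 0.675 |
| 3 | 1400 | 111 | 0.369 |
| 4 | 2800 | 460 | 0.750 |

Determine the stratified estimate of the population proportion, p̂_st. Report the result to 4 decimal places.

N = 8000; stratum weights W_h = N_h/N.
p̂_st = Σ W_h p̂_h = (1700·0.732 + 2100·0.675 + 1400·0.369 + 2800·0.750)/8000 = 0.65981

p̂_st ≈ 0.6598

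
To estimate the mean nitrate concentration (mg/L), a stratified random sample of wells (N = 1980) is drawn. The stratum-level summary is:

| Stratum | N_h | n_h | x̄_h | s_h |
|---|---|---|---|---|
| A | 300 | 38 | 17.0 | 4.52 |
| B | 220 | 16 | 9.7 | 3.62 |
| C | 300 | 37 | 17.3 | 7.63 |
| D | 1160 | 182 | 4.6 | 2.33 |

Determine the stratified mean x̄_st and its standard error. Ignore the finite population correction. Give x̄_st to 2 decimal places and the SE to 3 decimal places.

x̄_st ≈ 8.97, SE ≈ 0.262

x̄_st = Σ W_h x̄_h = (300·17.0 + 220·9.7 + 300·17.3 + 1160·4.6)/1980 = 8.96970
V̂(x̄_st) = Σ W_h² s_h²/n_h, with W_h = N_h/N and N = 1980:
  stratum A: (300/1980)²·4.52²/38 = 0.0123426
  stratum B: (220/1980)²·3.62²/16 = 0.0101114
  stratum C: (300/1980)²·7.63²/37 = 0.036121
  stratum D: (1160/1980)²·2.33²/182 = 0.0102383
V̂(x̄_st) = 0.0688132
SE(x̄_st) = √0.0688132 = 0.262323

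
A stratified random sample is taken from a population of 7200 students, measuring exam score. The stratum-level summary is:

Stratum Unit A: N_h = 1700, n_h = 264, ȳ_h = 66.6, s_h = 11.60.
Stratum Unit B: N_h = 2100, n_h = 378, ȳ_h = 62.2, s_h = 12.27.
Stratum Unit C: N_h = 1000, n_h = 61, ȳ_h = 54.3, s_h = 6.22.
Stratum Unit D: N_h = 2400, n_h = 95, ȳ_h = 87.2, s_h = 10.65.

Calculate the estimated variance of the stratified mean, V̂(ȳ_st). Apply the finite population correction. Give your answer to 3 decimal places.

V̂(ȳ_st) ≈ 0.191

V̂(ȳ_st) = Σ W_h² (1 − n_h/N_h) s_h²/n_h, with W_h = N_h/N and N = 7200:
  stratum Unit A: (1700/7200)²·(1 − 264/1700)·11.60²/264 = 0.0240022
  stratum Unit B: (2100/7200)²·(1 − 378/2100)·12.27²/378 = 0.0277834
  stratum Unit C: (1000/7200)²·(1 − 61/1000)·6.22²/61 = 0.0114882
  stratum Unit D: (2400/7200)²·(1 − 95/2400)·10.65²/95 = 0.127407
V̂(ȳ_st) = 0.190681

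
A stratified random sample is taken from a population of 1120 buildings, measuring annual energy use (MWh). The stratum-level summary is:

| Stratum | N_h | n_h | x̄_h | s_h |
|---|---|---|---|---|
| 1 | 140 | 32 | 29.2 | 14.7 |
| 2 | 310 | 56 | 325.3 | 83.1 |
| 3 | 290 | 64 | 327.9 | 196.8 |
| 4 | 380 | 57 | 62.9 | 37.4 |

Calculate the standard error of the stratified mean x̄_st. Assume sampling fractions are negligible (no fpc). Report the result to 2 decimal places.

SE(x̄_st) ≈ 7.28

V̂(x̄_st) = Σ W_h² s_h²/n_h, with W_h = N_h/N and N = 1120:
  stratum 1: (140/1120)²·14.7²/32 = 0.105513
  stratum 2: (310/1120)²·83.1²/56 = 9.44716
  stratum 3: (290/1120)²·196.8²/64 = 40.5724
  stratum 4: (380/1120)²·37.4²/57 = 2.82488
V̂(x̄_st) = 52.9499
SE(x̄_st) = √52.9499 = 7.27667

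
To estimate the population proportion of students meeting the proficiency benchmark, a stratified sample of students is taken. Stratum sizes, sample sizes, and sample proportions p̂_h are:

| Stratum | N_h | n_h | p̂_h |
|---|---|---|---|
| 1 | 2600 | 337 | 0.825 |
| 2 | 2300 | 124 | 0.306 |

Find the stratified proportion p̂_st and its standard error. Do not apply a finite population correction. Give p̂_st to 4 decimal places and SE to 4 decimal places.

p̂_st ≈ 0.5814, SE ≈ 0.0224

N = 4900; stratum weights W_h = N_h/N.
p̂_st = Σ W_h p̂_h = (2600·0.825 + 2300·0.306)/4900 = 0.58139
V̂(p̂_st) = Σ W_h² p̂_h(1−p̂_h)/(n_h−1):
  stratum 1: (2600/4900)²·0.825·0.175/336 = 0.000120978
  stratum 2: (2300/4900)²·0.306·0.694/123 = 0.000380399
V̂(p̂_st) = 0.000501377; SE = √V̂ = 0.0223915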